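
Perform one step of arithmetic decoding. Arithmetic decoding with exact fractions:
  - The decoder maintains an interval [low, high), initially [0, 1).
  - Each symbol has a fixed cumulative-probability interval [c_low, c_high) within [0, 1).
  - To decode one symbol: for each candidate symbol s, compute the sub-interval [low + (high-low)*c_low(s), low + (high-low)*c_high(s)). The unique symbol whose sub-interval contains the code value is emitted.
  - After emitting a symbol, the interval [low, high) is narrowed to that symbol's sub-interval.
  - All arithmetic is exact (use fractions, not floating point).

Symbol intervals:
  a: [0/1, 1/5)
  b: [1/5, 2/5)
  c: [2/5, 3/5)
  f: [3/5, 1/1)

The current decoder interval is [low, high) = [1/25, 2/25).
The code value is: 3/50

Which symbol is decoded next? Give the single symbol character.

Answer: c

Derivation:
Interval width = high − low = 2/25 − 1/25 = 1/25
Scaled code = (code − low) / width = (3/50 − 1/25) / 1/25 = 1/2
  a: [0/1, 1/5) 
  b: [1/5, 2/5) 
  c: [2/5, 3/5) ← scaled code falls here ✓
  f: [3/5, 1/1) 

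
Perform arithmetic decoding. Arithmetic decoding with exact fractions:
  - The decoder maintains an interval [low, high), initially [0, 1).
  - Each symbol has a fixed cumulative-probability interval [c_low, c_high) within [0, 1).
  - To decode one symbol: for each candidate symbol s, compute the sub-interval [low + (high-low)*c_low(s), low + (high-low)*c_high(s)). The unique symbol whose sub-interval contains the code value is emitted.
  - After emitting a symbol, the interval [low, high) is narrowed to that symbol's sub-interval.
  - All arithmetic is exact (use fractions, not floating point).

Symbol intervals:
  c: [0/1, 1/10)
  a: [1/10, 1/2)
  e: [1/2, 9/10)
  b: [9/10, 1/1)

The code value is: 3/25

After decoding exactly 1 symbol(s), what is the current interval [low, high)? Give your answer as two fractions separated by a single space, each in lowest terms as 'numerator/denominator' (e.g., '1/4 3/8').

Answer: 1/10 1/2

Derivation:
Step 1: interval [0/1, 1/1), width = 1/1 - 0/1 = 1/1
  'c': [0/1 + 1/1*0/1, 0/1 + 1/1*1/10) = [0/1, 1/10)
  'a': [0/1 + 1/1*1/10, 0/1 + 1/1*1/2) = [1/10, 1/2) <- contains code 3/25
  'e': [0/1 + 1/1*1/2, 0/1 + 1/1*9/10) = [1/2, 9/10)
  'b': [0/1 + 1/1*9/10, 0/1 + 1/1*1/1) = [9/10, 1/1)
  emit 'a', narrow to [1/10, 1/2)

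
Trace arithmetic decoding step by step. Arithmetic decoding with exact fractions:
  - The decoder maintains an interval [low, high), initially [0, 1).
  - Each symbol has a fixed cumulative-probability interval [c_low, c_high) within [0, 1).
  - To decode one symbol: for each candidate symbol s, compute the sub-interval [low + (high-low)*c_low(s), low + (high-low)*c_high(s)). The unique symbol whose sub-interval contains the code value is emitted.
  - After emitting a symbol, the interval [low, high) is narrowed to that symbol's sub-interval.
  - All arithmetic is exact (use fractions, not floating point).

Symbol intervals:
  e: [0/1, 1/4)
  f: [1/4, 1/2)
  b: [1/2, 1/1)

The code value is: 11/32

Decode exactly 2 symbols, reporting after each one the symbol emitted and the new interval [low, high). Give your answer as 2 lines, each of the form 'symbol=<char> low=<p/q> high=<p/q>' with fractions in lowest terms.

Answer: symbol=f low=1/4 high=1/2
symbol=f low=5/16 high=3/8

Derivation:
Step 1: interval [0/1, 1/1), width = 1/1 - 0/1 = 1/1
  'e': [0/1 + 1/1*0/1, 0/1 + 1/1*1/4) = [0/1, 1/4)
  'f': [0/1 + 1/1*1/4, 0/1 + 1/1*1/2) = [1/4, 1/2) <- contains code 11/32
  'b': [0/1 + 1/1*1/2, 0/1 + 1/1*1/1) = [1/2, 1/1)
  emit 'f', narrow to [1/4, 1/2)
Step 2: interval [1/4, 1/2), width = 1/2 - 1/4 = 1/4
  'e': [1/4 + 1/4*0/1, 1/4 + 1/4*1/4) = [1/4, 5/16)
  'f': [1/4 + 1/4*1/4, 1/4 + 1/4*1/2) = [5/16, 3/8) <- contains code 11/32
  'b': [1/4 + 1/4*1/2, 1/4 + 1/4*1/1) = [3/8, 1/2)
  emit 'f', narrow to [5/16, 3/8)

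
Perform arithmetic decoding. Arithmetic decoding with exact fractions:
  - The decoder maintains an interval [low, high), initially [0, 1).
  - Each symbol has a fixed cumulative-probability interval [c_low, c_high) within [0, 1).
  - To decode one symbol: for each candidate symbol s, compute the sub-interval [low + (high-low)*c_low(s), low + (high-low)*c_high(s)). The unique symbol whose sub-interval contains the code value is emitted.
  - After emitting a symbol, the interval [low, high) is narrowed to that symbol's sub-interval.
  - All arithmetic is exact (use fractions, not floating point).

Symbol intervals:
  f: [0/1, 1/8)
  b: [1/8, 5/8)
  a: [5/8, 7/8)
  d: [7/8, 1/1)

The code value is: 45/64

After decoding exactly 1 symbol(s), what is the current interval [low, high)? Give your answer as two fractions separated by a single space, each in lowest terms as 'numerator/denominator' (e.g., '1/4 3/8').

Step 1: interval [0/1, 1/1), width = 1/1 - 0/1 = 1/1
  'f': [0/1 + 1/1*0/1, 0/1 + 1/1*1/8) = [0/1, 1/8)
  'b': [0/1 + 1/1*1/8, 0/1 + 1/1*5/8) = [1/8, 5/8)
  'a': [0/1 + 1/1*5/8, 0/1 + 1/1*7/8) = [5/8, 7/8) <- contains code 45/64
  'd': [0/1 + 1/1*7/8, 0/1 + 1/1*1/1) = [7/8, 1/1)
  emit 'a', narrow to [5/8, 7/8)

Answer: 5/8 7/8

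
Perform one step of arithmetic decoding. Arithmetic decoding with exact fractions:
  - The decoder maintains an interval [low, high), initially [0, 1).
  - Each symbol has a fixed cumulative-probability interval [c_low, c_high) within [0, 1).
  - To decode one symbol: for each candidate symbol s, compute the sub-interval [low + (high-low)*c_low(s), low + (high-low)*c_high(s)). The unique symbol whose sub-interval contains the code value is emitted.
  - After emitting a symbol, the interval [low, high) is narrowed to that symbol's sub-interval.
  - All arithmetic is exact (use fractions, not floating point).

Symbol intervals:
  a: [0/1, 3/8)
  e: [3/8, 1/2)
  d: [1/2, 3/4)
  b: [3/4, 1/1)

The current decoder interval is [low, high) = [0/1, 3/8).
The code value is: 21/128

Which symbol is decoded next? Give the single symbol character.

Answer: e

Derivation:
Interval width = high − low = 3/8 − 0/1 = 3/8
Scaled code = (code − low) / width = (21/128 − 0/1) / 3/8 = 7/16
  a: [0/1, 3/8) 
  e: [3/8, 1/2) ← scaled code falls here ✓
  d: [1/2, 3/4) 
  b: [3/4, 1/1) 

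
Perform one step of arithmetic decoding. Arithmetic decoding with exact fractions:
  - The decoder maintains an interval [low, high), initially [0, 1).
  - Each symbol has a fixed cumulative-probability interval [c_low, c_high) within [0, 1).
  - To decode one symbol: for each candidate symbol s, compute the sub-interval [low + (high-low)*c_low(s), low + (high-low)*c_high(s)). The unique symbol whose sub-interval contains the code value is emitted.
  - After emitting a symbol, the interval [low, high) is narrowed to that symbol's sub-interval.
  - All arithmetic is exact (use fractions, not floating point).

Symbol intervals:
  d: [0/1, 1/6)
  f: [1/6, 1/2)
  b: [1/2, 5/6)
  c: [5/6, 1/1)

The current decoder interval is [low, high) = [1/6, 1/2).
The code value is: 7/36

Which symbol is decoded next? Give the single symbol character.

Interval width = high − low = 1/2 − 1/6 = 1/3
Scaled code = (code − low) / width = (7/36 − 1/6) / 1/3 = 1/12
  d: [0/1, 1/6) ← scaled code falls here ✓
  f: [1/6, 1/2) 
  b: [1/2, 5/6) 
  c: [5/6, 1/1) 

Answer: d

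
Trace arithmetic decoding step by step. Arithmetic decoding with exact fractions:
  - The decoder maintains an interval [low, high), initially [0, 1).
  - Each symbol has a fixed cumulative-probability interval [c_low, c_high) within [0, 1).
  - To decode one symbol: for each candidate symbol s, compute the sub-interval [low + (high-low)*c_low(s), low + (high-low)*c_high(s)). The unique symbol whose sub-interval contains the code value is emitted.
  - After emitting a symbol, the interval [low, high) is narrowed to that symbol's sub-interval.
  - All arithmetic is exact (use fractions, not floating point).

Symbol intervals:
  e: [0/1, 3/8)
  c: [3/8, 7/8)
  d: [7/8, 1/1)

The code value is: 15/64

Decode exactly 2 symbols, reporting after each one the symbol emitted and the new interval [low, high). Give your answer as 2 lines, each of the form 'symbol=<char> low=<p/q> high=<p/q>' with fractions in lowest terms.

Answer: symbol=e low=0/1 high=3/8
symbol=c low=9/64 high=21/64

Derivation:
Step 1: interval [0/1, 1/1), width = 1/1 - 0/1 = 1/1
  'e': [0/1 + 1/1*0/1, 0/1 + 1/1*3/8) = [0/1, 3/8) <- contains code 15/64
  'c': [0/1 + 1/1*3/8, 0/1 + 1/1*7/8) = [3/8, 7/8)
  'd': [0/1 + 1/1*7/8, 0/1 + 1/1*1/1) = [7/8, 1/1)
  emit 'e', narrow to [0/1, 3/8)
Step 2: interval [0/1, 3/8), width = 3/8 - 0/1 = 3/8
  'e': [0/1 + 3/8*0/1, 0/1 + 3/8*3/8) = [0/1, 9/64)
  'c': [0/1 + 3/8*3/8, 0/1 + 3/8*7/8) = [9/64, 21/64) <- contains code 15/64
  'd': [0/1 + 3/8*7/8, 0/1 + 3/8*1/1) = [21/64, 3/8)
  emit 'c', narrow to [9/64, 21/64)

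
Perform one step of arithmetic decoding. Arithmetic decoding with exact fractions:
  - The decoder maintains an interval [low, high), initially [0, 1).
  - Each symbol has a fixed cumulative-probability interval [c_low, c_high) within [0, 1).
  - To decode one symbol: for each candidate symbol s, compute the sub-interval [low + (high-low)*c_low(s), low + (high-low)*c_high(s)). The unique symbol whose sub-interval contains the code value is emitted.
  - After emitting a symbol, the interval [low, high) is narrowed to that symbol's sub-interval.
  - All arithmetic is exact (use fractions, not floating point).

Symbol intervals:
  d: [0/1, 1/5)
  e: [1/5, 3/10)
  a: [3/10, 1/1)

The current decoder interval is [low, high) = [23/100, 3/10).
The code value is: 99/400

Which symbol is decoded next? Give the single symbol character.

Answer: e

Derivation:
Interval width = high − low = 3/10 − 23/100 = 7/100
Scaled code = (code − low) / width = (99/400 − 23/100) / 7/100 = 1/4
  d: [0/1, 1/5) 
  e: [1/5, 3/10) ← scaled code falls here ✓
  a: [3/10, 1/1) 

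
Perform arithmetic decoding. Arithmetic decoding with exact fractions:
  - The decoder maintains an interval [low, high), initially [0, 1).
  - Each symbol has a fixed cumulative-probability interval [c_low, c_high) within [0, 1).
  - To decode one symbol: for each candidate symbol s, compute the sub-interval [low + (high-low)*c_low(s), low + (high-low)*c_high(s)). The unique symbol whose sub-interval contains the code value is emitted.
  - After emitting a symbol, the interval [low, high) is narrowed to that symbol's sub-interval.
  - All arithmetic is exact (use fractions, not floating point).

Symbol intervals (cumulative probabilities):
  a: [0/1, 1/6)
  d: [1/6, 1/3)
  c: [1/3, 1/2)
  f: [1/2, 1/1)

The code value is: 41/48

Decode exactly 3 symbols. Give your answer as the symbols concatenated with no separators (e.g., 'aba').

Step 1: interval [0/1, 1/1), width = 1/1 - 0/1 = 1/1
  'a': [0/1 + 1/1*0/1, 0/1 + 1/1*1/6) = [0/1, 1/6)
  'd': [0/1 + 1/1*1/6, 0/1 + 1/1*1/3) = [1/6, 1/3)
  'c': [0/1 + 1/1*1/3, 0/1 + 1/1*1/2) = [1/3, 1/2)
  'f': [0/1 + 1/1*1/2, 0/1 + 1/1*1/1) = [1/2, 1/1) <- contains code 41/48
  emit 'f', narrow to [1/2, 1/1)
Step 2: interval [1/2, 1/1), width = 1/1 - 1/2 = 1/2
  'a': [1/2 + 1/2*0/1, 1/2 + 1/2*1/6) = [1/2, 7/12)
  'd': [1/2 + 1/2*1/6, 1/2 + 1/2*1/3) = [7/12, 2/3)
  'c': [1/2 + 1/2*1/3, 1/2 + 1/2*1/2) = [2/3, 3/4)
  'f': [1/2 + 1/2*1/2, 1/2 + 1/2*1/1) = [3/4, 1/1) <- contains code 41/48
  emit 'f', narrow to [3/4, 1/1)
Step 3: interval [3/4, 1/1), width = 1/1 - 3/4 = 1/4
  'a': [3/4 + 1/4*0/1, 3/4 + 1/4*1/6) = [3/4, 19/24)
  'd': [3/4 + 1/4*1/6, 3/4 + 1/4*1/3) = [19/24, 5/6)
  'c': [3/4 + 1/4*1/3, 3/4 + 1/4*1/2) = [5/6, 7/8) <- contains code 41/48
  'f': [3/4 + 1/4*1/2, 3/4 + 1/4*1/1) = [7/8, 1/1)
  emit 'c', narrow to [5/6, 7/8)

Answer: ffc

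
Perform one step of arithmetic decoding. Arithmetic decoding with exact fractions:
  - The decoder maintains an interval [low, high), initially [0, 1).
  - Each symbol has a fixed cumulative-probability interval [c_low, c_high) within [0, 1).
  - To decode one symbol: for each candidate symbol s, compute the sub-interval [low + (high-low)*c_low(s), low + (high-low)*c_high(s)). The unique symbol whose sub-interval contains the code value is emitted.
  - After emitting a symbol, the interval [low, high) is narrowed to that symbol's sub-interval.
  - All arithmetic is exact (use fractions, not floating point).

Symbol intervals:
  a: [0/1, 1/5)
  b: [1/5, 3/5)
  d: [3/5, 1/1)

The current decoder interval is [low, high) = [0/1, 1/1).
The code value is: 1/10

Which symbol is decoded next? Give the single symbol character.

Answer: a

Derivation:
Interval width = high − low = 1/1 − 0/1 = 1/1
Scaled code = (code − low) / width = (1/10 − 0/1) / 1/1 = 1/10
  a: [0/1, 1/5) ← scaled code falls here ✓
  b: [1/5, 3/5) 
  d: [3/5, 1/1) 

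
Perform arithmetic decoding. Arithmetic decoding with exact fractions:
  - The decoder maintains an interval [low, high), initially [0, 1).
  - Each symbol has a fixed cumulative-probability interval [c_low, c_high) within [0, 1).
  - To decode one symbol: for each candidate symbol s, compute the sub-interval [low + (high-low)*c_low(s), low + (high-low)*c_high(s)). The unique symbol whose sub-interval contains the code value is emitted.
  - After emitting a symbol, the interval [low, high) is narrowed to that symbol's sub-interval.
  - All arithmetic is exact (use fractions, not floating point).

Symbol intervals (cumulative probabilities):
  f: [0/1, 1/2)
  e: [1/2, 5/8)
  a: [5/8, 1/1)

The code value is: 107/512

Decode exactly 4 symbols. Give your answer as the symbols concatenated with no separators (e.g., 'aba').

Step 1: interval [0/1, 1/1), width = 1/1 - 0/1 = 1/1
  'f': [0/1 + 1/1*0/1, 0/1 + 1/1*1/2) = [0/1, 1/2) <- contains code 107/512
  'e': [0/1 + 1/1*1/2, 0/1 + 1/1*5/8) = [1/2, 5/8)
  'a': [0/1 + 1/1*5/8, 0/1 + 1/1*1/1) = [5/8, 1/1)
  emit 'f', narrow to [0/1, 1/2)
Step 2: interval [0/1, 1/2), width = 1/2 - 0/1 = 1/2
  'f': [0/1 + 1/2*0/1, 0/1 + 1/2*1/2) = [0/1, 1/4) <- contains code 107/512
  'e': [0/1 + 1/2*1/2, 0/1 + 1/2*5/8) = [1/4, 5/16)
  'a': [0/1 + 1/2*5/8, 0/1 + 1/2*1/1) = [5/16, 1/2)
  emit 'f', narrow to [0/1, 1/4)
Step 3: interval [0/1, 1/4), width = 1/4 - 0/1 = 1/4
  'f': [0/1 + 1/4*0/1, 0/1 + 1/4*1/2) = [0/1, 1/8)
  'e': [0/1 + 1/4*1/2, 0/1 + 1/4*5/8) = [1/8, 5/32)
  'a': [0/1 + 1/4*5/8, 0/1 + 1/4*1/1) = [5/32, 1/4) <- contains code 107/512
  emit 'a', narrow to [5/32, 1/4)
Step 4: interval [5/32, 1/4), width = 1/4 - 5/32 = 3/32
  'f': [5/32 + 3/32*0/1, 5/32 + 3/32*1/2) = [5/32, 13/64)
  'e': [5/32 + 3/32*1/2, 5/32 + 3/32*5/8) = [13/64, 55/256) <- contains code 107/512
  'a': [5/32 + 3/32*5/8, 5/32 + 3/32*1/1) = [55/256, 1/4)
  emit 'e', narrow to [13/64, 55/256)

Answer: ffae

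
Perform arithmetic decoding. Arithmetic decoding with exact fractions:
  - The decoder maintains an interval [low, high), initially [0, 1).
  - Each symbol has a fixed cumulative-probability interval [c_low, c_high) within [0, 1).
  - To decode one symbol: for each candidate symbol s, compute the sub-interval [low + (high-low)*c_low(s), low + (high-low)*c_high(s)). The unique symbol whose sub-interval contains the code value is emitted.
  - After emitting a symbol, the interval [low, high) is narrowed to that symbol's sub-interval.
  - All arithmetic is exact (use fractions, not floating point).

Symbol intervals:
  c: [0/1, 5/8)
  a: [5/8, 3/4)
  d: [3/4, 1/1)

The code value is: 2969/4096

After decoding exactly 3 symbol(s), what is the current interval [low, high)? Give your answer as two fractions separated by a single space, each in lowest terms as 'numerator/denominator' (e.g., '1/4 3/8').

Step 1: interval [0/1, 1/1), width = 1/1 - 0/1 = 1/1
  'c': [0/1 + 1/1*0/1, 0/1 + 1/1*5/8) = [0/1, 5/8)
  'a': [0/1 + 1/1*5/8, 0/1 + 1/1*3/4) = [5/8, 3/4) <- contains code 2969/4096
  'd': [0/1 + 1/1*3/4, 0/1 + 1/1*1/1) = [3/4, 1/1)
  emit 'a', narrow to [5/8, 3/4)
Step 2: interval [5/8, 3/4), width = 3/4 - 5/8 = 1/8
  'c': [5/8 + 1/8*0/1, 5/8 + 1/8*5/8) = [5/8, 45/64)
  'a': [5/8 + 1/8*5/8, 5/8 + 1/8*3/4) = [45/64, 23/32)
  'd': [5/8 + 1/8*3/4, 5/8 + 1/8*1/1) = [23/32, 3/4) <- contains code 2969/4096
  emit 'd', narrow to [23/32, 3/4)
Step 3: interval [23/32, 3/4), width = 3/4 - 23/32 = 1/32
  'c': [23/32 + 1/32*0/1, 23/32 + 1/32*5/8) = [23/32, 189/256) <- contains code 2969/4096
  'a': [23/32 + 1/32*5/8, 23/32 + 1/32*3/4) = [189/256, 95/128)
  'd': [23/32 + 1/32*3/4, 23/32 + 1/32*1/1) = [95/128, 3/4)
  emit 'c', narrow to [23/32, 189/256)

Answer: 23/32 189/256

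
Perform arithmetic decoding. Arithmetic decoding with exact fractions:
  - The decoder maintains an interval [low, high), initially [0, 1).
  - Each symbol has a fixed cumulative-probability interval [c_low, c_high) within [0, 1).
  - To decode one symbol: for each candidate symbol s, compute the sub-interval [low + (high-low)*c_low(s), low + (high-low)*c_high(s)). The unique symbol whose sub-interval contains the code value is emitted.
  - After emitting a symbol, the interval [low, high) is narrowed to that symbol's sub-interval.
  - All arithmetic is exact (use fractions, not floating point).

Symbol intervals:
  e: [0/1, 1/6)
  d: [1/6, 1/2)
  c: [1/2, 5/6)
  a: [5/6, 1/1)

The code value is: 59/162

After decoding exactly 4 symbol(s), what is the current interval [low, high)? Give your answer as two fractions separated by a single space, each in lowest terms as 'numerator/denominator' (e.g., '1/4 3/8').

Step 1: interval [0/1, 1/1), width = 1/1 - 0/1 = 1/1
  'e': [0/1 + 1/1*0/1, 0/1 + 1/1*1/6) = [0/1, 1/6)
  'd': [0/1 + 1/1*1/6, 0/1 + 1/1*1/2) = [1/6, 1/2) <- contains code 59/162
  'c': [0/1 + 1/1*1/2, 0/1 + 1/1*5/6) = [1/2, 5/6)
  'a': [0/1 + 1/1*5/6, 0/1 + 1/1*1/1) = [5/6, 1/1)
  emit 'd', narrow to [1/6, 1/2)
Step 2: interval [1/6, 1/2), width = 1/2 - 1/6 = 1/3
  'e': [1/6 + 1/3*0/1, 1/6 + 1/3*1/6) = [1/6, 2/9)
  'd': [1/6 + 1/3*1/6, 1/6 + 1/3*1/2) = [2/9, 1/3)
  'c': [1/6 + 1/3*1/2, 1/6 + 1/3*5/6) = [1/3, 4/9) <- contains code 59/162
  'a': [1/6 + 1/3*5/6, 1/6 + 1/3*1/1) = [4/9, 1/2)
  emit 'c', narrow to [1/3, 4/9)
Step 3: interval [1/3, 4/9), width = 4/9 - 1/3 = 1/9
  'e': [1/3 + 1/9*0/1, 1/3 + 1/9*1/6) = [1/3, 19/54)
  'd': [1/3 + 1/9*1/6, 1/3 + 1/9*1/2) = [19/54, 7/18) <- contains code 59/162
  'c': [1/3 + 1/9*1/2, 1/3 + 1/9*5/6) = [7/18, 23/54)
  'a': [1/3 + 1/9*5/6, 1/3 + 1/9*1/1) = [23/54, 4/9)
  emit 'd', narrow to [19/54, 7/18)
Step 4: interval [19/54, 7/18), width = 7/18 - 19/54 = 1/27
  'e': [19/54 + 1/27*0/1, 19/54 + 1/27*1/6) = [19/54, 29/81)
  'd': [19/54 + 1/27*1/6, 19/54 + 1/27*1/2) = [29/81, 10/27) <- contains code 59/162
  'c': [19/54 + 1/27*1/2, 19/54 + 1/27*5/6) = [10/27, 31/81)
  'a': [19/54 + 1/27*5/6, 19/54 + 1/27*1/1) = [31/81, 7/18)
  emit 'd', narrow to [29/81, 10/27)

Answer: 29/81 10/27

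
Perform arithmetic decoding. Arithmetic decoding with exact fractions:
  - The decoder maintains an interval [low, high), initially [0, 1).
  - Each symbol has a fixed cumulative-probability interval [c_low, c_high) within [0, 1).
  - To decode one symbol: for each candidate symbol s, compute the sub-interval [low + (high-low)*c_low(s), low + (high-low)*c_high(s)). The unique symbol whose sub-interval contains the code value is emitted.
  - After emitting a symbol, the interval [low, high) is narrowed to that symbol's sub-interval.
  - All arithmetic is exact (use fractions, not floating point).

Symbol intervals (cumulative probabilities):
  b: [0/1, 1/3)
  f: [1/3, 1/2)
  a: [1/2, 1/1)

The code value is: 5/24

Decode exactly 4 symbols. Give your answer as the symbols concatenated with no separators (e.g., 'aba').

Answer: baba

Derivation:
Step 1: interval [0/1, 1/1), width = 1/1 - 0/1 = 1/1
  'b': [0/1 + 1/1*0/1, 0/1 + 1/1*1/3) = [0/1, 1/3) <- contains code 5/24
  'f': [0/1 + 1/1*1/3, 0/1 + 1/1*1/2) = [1/3, 1/2)
  'a': [0/1 + 1/1*1/2, 0/1 + 1/1*1/1) = [1/2, 1/1)
  emit 'b', narrow to [0/1, 1/3)
Step 2: interval [0/1, 1/3), width = 1/3 - 0/1 = 1/3
  'b': [0/1 + 1/3*0/1, 0/1 + 1/3*1/3) = [0/1, 1/9)
  'f': [0/1 + 1/3*1/3, 0/1 + 1/3*1/2) = [1/9, 1/6)
  'a': [0/1 + 1/3*1/2, 0/1 + 1/3*1/1) = [1/6, 1/3) <- contains code 5/24
  emit 'a', narrow to [1/6, 1/3)
Step 3: interval [1/6, 1/3), width = 1/3 - 1/6 = 1/6
  'b': [1/6 + 1/6*0/1, 1/6 + 1/6*1/3) = [1/6, 2/9) <- contains code 5/24
  'f': [1/6 + 1/6*1/3, 1/6 + 1/6*1/2) = [2/9, 1/4)
  'a': [1/6 + 1/6*1/2, 1/6 + 1/6*1/1) = [1/4, 1/3)
  emit 'b', narrow to [1/6, 2/9)
Step 4: interval [1/6, 2/9), width = 2/9 - 1/6 = 1/18
  'b': [1/6 + 1/18*0/1, 1/6 + 1/18*1/3) = [1/6, 5/27)
  'f': [1/6 + 1/18*1/3, 1/6 + 1/18*1/2) = [5/27, 7/36)
  'a': [1/6 + 1/18*1/2, 1/6 + 1/18*1/1) = [7/36, 2/9) <- contains code 5/24
  emit 'a', narrow to [7/36, 2/9)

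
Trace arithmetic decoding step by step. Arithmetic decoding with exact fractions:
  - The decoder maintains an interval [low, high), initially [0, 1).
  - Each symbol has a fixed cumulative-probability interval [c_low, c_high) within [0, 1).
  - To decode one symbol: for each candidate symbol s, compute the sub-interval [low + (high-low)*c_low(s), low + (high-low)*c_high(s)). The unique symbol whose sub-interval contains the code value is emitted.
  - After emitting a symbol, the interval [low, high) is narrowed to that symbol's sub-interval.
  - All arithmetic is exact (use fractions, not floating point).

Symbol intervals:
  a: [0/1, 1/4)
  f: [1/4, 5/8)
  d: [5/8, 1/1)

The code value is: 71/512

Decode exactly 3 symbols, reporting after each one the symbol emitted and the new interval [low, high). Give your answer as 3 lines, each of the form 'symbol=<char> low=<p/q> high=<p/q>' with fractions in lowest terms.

Answer: symbol=a low=0/1 high=1/4
symbol=f low=1/16 high=5/32
symbol=d low=31/256 high=5/32

Derivation:
Step 1: interval [0/1, 1/1), width = 1/1 - 0/1 = 1/1
  'a': [0/1 + 1/1*0/1, 0/1 + 1/1*1/4) = [0/1, 1/4) <- contains code 71/512
  'f': [0/1 + 1/1*1/4, 0/1 + 1/1*5/8) = [1/4, 5/8)
  'd': [0/1 + 1/1*5/8, 0/1 + 1/1*1/1) = [5/8, 1/1)
  emit 'a', narrow to [0/1, 1/4)
Step 2: interval [0/1, 1/4), width = 1/4 - 0/1 = 1/4
  'a': [0/1 + 1/4*0/1, 0/1 + 1/4*1/4) = [0/1, 1/16)
  'f': [0/1 + 1/4*1/4, 0/1 + 1/4*5/8) = [1/16, 5/32) <- contains code 71/512
  'd': [0/1 + 1/4*5/8, 0/1 + 1/4*1/1) = [5/32, 1/4)
  emit 'f', narrow to [1/16, 5/32)
Step 3: interval [1/16, 5/32), width = 5/32 - 1/16 = 3/32
  'a': [1/16 + 3/32*0/1, 1/16 + 3/32*1/4) = [1/16, 11/128)
  'f': [1/16 + 3/32*1/4, 1/16 + 3/32*5/8) = [11/128, 31/256)
  'd': [1/16 + 3/32*5/8, 1/16 + 3/32*1/1) = [31/256, 5/32) <- contains code 71/512
  emit 'd', narrow to [31/256, 5/32)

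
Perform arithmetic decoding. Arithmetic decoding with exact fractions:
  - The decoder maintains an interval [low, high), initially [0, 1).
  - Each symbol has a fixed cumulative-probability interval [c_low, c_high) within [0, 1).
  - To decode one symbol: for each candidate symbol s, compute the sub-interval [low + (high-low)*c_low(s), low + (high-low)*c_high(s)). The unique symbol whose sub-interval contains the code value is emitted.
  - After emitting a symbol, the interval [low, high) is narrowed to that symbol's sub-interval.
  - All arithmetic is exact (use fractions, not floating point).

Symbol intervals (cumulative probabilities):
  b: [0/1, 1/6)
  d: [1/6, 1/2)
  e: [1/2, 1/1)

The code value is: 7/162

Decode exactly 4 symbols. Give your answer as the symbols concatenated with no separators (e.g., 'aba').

Step 1: interval [0/1, 1/1), width = 1/1 - 0/1 = 1/1
  'b': [0/1 + 1/1*0/1, 0/1 + 1/1*1/6) = [0/1, 1/6) <- contains code 7/162
  'd': [0/1 + 1/1*1/6, 0/1 + 1/1*1/2) = [1/6, 1/2)
  'e': [0/1 + 1/1*1/2, 0/1 + 1/1*1/1) = [1/2, 1/1)
  emit 'b', narrow to [0/1, 1/6)
Step 2: interval [0/1, 1/6), width = 1/6 - 0/1 = 1/6
  'b': [0/1 + 1/6*0/1, 0/1 + 1/6*1/6) = [0/1, 1/36)
  'd': [0/1 + 1/6*1/6, 0/1 + 1/6*1/2) = [1/36, 1/12) <- contains code 7/162
  'e': [0/1 + 1/6*1/2, 0/1 + 1/6*1/1) = [1/12, 1/6)
  emit 'd', narrow to [1/36, 1/12)
Step 3: interval [1/36, 1/12), width = 1/12 - 1/36 = 1/18
  'b': [1/36 + 1/18*0/1, 1/36 + 1/18*1/6) = [1/36, 1/27)
  'd': [1/36 + 1/18*1/6, 1/36 + 1/18*1/2) = [1/27, 1/18) <- contains code 7/162
  'e': [1/36 + 1/18*1/2, 1/36 + 1/18*1/1) = [1/18, 1/12)
  emit 'd', narrow to [1/27, 1/18)
Step 4: interval [1/27, 1/18), width = 1/18 - 1/27 = 1/54
  'b': [1/27 + 1/54*0/1, 1/27 + 1/54*1/6) = [1/27, 13/324)
  'd': [1/27 + 1/54*1/6, 1/27 + 1/54*1/2) = [13/324, 5/108) <- contains code 7/162
  'e': [1/27 + 1/54*1/2, 1/27 + 1/54*1/1) = [5/108, 1/18)
  emit 'd', narrow to [13/324, 5/108)

Answer: bddd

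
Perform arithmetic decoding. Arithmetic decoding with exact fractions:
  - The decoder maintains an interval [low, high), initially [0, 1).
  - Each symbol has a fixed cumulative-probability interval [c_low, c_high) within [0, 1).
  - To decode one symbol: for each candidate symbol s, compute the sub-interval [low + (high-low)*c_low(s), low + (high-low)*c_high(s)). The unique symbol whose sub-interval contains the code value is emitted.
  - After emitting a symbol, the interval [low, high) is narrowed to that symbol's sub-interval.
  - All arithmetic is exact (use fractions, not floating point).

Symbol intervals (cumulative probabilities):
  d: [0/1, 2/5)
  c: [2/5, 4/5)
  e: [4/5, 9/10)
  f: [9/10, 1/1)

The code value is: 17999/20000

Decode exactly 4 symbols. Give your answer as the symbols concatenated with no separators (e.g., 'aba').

Step 1: interval [0/1, 1/1), width = 1/1 - 0/1 = 1/1
  'd': [0/1 + 1/1*0/1, 0/1 + 1/1*2/5) = [0/1, 2/5)
  'c': [0/1 + 1/1*2/5, 0/1 + 1/1*4/5) = [2/5, 4/5)
  'e': [0/1 + 1/1*4/5, 0/1 + 1/1*9/10) = [4/5, 9/10) <- contains code 17999/20000
  'f': [0/1 + 1/1*9/10, 0/1 + 1/1*1/1) = [9/10, 1/1)
  emit 'e', narrow to [4/5, 9/10)
Step 2: interval [4/5, 9/10), width = 9/10 - 4/5 = 1/10
  'd': [4/5 + 1/10*0/1, 4/5 + 1/10*2/5) = [4/5, 21/25)
  'c': [4/5 + 1/10*2/5, 4/5 + 1/10*4/5) = [21/25, 22/25)
  'e': [4/5 + 1/10*4/5, 4/5 + 1/10*9/10) = [22/25, 89/100)
  'f': [4/5 + 1/10*9/10, 4/5 + 1/10*1/1) = [89/100, 9/10) <- contains code 17999/20000
  emit 'f', narrow to [89/100, 9/10)
Step 3: interval [89/100, 9/10), width = 9/10 - 89/100 = 1/100
  'd': [89/100 + 1/100*0/1, 89/100 + 1/100*2/5) = [89/100, 447/500)
  'c': [89/100 + 1/100*2/5, 89/100 + 1/100*4/5) = [447/500, 449/500)
  'e': [89/100 + 1/100*4/5, 89/100 + 1/100*9/10) = [449/500, 899/1000)
  'f': [89/100 + 1/100*9/10, 89/100 + 1/100*1/1) = [899/1000, 9/10) <- contains code 17999/20000
  emit 'f', narrow to [899/1000, 9/10)
Step 4: interval [899/1000, 9/10), width = 9/10 - 899/1000 = 1/1000
  'd': [899/1000 + 1/1000*0/1, 899/1000 + 1/1000*2/5) = [899/1000, 4497/5000)
  'c': [899/1000 + 1/1000*2/5, 899/1000 + 1/1000*4/5) = [4497/5000, 4499/5000)
  'e': [899/1000 + 1/1000*4/5, 899/1000 + 1/1000*9/10) = [4499/5000, 8999/10000)
  'f': [899/1000 + 1/1000*9/10, 899/1000 + 1/1000*1/1) = [8999/10000, 9/10) <- contains code 17999/20000
  emit 'f', narrow to [8999/10000, 9/10)

Answer: efff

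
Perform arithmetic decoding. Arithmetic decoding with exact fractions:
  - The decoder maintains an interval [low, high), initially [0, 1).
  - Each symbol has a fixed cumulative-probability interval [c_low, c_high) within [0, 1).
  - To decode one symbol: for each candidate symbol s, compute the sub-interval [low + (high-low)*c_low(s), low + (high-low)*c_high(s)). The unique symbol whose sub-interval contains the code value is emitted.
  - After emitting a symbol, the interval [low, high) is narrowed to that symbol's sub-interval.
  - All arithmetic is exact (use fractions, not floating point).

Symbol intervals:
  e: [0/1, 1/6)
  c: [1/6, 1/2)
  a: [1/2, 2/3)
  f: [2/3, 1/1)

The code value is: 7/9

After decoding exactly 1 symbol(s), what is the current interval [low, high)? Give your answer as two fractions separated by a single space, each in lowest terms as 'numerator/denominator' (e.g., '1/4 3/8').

Step 1: interval [0/1, 1/1), width = 1/1 - 0/1 = 1/1
  'e': [0/1 + 1/1*0/1, 0/1 + 1/1*1/6) = [0/1, 1/6)
  'c': [0/1 + 1/1*1/6, 0/1 + 1/1*1/2) = [1/6, 1/2)
  'a': [0/1 + 1/1*1/2, 0/1 + 1/1*2/3) = [1/2, 2/3)
  'f': [0/1 + 1/1*2/3, 0/1 + 1/1*1/1) = [2/3, 1/1) <- contains code 7/9
  emit 'f', narrow to [2/3, 1/1)

Answer: 2/3 1/1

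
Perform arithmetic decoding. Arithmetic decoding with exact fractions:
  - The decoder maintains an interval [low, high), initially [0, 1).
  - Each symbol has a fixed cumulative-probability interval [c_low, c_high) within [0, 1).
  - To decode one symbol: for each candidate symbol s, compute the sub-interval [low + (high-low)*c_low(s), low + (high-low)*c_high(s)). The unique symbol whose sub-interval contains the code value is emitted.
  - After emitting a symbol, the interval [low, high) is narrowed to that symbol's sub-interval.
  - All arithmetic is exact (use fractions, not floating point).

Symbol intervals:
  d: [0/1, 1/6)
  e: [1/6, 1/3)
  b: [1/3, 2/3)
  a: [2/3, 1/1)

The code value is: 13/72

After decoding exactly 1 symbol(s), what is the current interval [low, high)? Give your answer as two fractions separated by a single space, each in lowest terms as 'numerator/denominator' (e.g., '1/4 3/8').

Step 1: interval [0/1, 1/1), width = 1/1 - 0/1 = 1/1
  'd': [0/1 + 1/1*0/1, 0/1 + 1/1*1/6) = [0/1, 1/6)
  'e': [0/1 + 1/1*1/6, 0/1 + 1/1*1/3) = [1/6, 1/3) <- contains code 13/72
  'b': [0/1 + 1/1*1/3, 0/1 + 1/1*2/3) = [1/3, 2/3)
  'a': [0/1 + 1/1*2/3, 0/1 + 1/1*1/1) = [2/3, 1/1)
  emit 'e', narrow to [1/6, 1/3)

Answer: 1/6 1/3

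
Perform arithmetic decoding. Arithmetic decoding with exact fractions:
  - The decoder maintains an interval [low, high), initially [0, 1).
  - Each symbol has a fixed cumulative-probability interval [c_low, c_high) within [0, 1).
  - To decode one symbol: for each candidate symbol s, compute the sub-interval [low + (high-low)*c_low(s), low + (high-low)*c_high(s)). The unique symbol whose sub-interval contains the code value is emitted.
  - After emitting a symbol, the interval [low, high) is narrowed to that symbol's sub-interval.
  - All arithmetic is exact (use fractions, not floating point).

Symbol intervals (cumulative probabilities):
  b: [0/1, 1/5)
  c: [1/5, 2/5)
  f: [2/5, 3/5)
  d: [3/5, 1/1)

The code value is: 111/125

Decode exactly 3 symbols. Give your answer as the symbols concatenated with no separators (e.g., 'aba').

Answer: ddc

Derivation:
Step 1: interval [0/1, 1/1), width = 1/1 - 0/1 = 1/1
  'b': [0/1 + 1/1*0/1, 0/1 + 1/1*1/5) = [0/1, 1/5)
  'c': [0/1 + 1/1*1/5, 0/1 + 1/1*2/5) = [1/5, 2/5)
  'f': [0/1 + 1/1*2/5, 0/1 + 1/1*3/5) = [2/5, 3/5)
  'd': [0/1 + 1/1*3/5, 0/1 + 1/1*1/1) = [3/5, 1/1) <- contains code 111/125
  emit 'd', narrow to [3/5, 1/1)
Step 2: interval [3/5, 1/1), width = 1/1 - 3/5 = 2/5
  'b': [3/5 + 2/5*0/1, 3/5 + 2/5*1/5) = [3/5, 17/25)
  'c': [3/5 + 2/5*1/5, 3/5 + 2/5*2/5) = [17/25, 19/25)
  'f': [3/5 + 2/5*2/5, 3/5 + 2/5*3/5) = [19/25, 21/25)
  'd': [3/5 + 2/5*3/5, 3/5 + 2/5*1/1) = [21/25, 1/1) <- contains code 111/125
  emit 'd', narrow to [21/25, 1/1)
Step 3: interval [21/25, 1/1), width = 1/1 - 21/25 = 4/25
  'b': [21/25 + 4/25*0/1, 21/25 + 4/25*1/5) = [21/25, 109/125)
  'c': [21/25 + 4/25*1/5, 21/25 + 4/25*2/5) = [109/125, 113/125) <- contains code 111/125
  'f': [21/25 + 4/25*2/5, 21/25 + 4/25*3/5) = [113/125, 117/125)
  'd': [21/25 + 4/25*3/5, 21/25 + 4/25*1/1) = [117/125, 1/1)
  emit 'c', narrow to [109/125, 113/125)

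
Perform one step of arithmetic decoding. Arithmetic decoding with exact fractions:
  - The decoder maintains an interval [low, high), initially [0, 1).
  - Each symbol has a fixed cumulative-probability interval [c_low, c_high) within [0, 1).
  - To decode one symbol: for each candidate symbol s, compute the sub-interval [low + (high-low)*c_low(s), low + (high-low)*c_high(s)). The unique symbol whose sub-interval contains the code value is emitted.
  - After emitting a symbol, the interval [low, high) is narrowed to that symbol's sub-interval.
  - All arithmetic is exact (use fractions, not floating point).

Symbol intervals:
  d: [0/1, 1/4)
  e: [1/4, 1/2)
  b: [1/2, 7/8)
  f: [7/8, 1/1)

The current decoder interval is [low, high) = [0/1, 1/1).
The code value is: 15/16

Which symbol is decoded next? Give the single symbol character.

Answer: f

Derivation:
Interval width = high − low = 1/1 − 0/1 = 1/1
Scaled code = (code − low) / width = (15/16 − 0/1) / 1/1 = 15/16
  d: [0/1, 1/4) 
  e: [1/4, 1/2) 
  b: [1/2, 7/8) 
  f: [7/8, 1/1) ← scaled code falls here ✓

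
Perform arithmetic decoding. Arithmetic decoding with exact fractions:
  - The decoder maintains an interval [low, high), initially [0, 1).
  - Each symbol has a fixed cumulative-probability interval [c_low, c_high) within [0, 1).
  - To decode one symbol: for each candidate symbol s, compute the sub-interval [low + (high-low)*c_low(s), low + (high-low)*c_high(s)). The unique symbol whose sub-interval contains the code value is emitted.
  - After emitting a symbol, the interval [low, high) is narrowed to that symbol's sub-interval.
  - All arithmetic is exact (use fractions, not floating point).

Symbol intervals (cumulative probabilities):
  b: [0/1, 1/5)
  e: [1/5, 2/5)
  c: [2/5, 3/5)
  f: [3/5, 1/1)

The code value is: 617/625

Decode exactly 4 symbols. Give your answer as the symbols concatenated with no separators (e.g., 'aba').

Step 1: interval [0/1, 1/1), width = 1/1 - 0/1 = 1/1
  'b': [0/1 + 1/1*0/1, 0/1 + 1/1*1/5) = [0/1, 1/5)
  'e': [0/1 + 1/1*1/5, 0/1 + 1/1*2/5) = [1/5, 2/5)
  'c': [0/1 + 1/1*2/5, 0/1 + 1/1*3/5) = [2/5, 3/5)
  'f': [0/1 + 1/1*3/5, 0/1 + 1/1*1/1) = [3/5, 1/1) <- contains code 617/625
  emit 'f', narrow to [3/5, 1/1)
Step 2: interval [3/5, 1/1), width = 1/1 - 3/5 = 2/5
  'b': [3/5 + 2/5*0/1, 3/5 + 2/5*1/5) = [3/5, 17/25)
  'e': [3/5 + 2/5*1/5, 3/5 + 2/5*2/5) = [17/25, 19/25)
  'c': [3/5 + 2/5*2/5, 3/5 + 2/5*3/5) = [19/25, 21/25)
  'f': [3/5 + 2/5*3/5, 3/5 + 2/5*1/1) = [21/25, 1/1) <- contains code 617/625
  emit 'f', narrow to [21/25, 1/1)
Step 3: interval [21/25, 1/1), width = 1/1 - 21/25 = 4/25
  'b': [21/25 + 4/25*0/1, 21/25 + 4/25*1/5) = [21/25, 109/125)
  'e': [21/25 + 4/25*1/5, 21/25 + 4/25*2/5) = [109/125, 113/125)
  'c': [21/25 + 4/25*2/5, 21/25 + 4/25*3/5) = [113/125, 117/125)
  'f': [21/25 + 4/25*3/5, 21/25 + 4/25*1/1) = [117/125, 1/1) <- contains code 617/625
  emit 'f', narrow to [117/125, 1/1)
Step 4: interval [117/125, 1/1), width = 1/1 - 117/125 = 8/125
  'b': [117/125 + 8/125*0/1, 117/125 + 8/125*1/5) = [117/125, 593/625)
  'e': [117/125 + 8/125*1/5, 117/125 + 8/125*2/5) = [593/625, 601/625)
  'c': [117/125 + 8/125*2/5, 117/125 + 8/125*3/5) = [601/625, 609/625)
  'f': [117/125 + 8/125*3/5, 117/125 + 8/125*1/1) = [609/625, 1/1) <- contains code 617/625
  emit 'f', narrow to [609/625, 1/1)

Answer: ffff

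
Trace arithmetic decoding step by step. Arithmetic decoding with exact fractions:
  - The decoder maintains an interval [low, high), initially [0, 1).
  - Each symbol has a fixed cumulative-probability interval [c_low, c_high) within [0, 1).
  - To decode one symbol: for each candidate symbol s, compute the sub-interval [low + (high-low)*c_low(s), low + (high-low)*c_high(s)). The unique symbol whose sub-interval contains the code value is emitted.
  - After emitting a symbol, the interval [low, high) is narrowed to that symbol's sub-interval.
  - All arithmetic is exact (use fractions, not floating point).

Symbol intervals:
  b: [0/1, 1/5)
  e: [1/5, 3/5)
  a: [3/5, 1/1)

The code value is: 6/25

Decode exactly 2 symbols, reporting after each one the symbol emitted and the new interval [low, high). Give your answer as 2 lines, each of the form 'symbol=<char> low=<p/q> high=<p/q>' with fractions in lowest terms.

Step 1: interval [0/1, 1/1), width = 1/1 - 0/1 = 1/1
  'b': [0/1 + 1/1*0/1, 0/1 + 1/1*1/5) = [0/1, 1/5)
  'e': [0/1 + 1/1*1/5, 0/1 + 1/1*3/5) = [1/5, 3/5) <- contains code 6/25
  'a': [0/1 + 1/1*3/5, 0/1 + 1/1*1/1) = [3/5, 1/1)
  emit 'e', narrow to [1/5, 3/5)
Step 2: interval [1/5, 3/5), width = 3/5 - 1/5 = 2/5
  'b': [1/5 + 2/5*0/1, 1/5 + 2/5*1/5) = [1/5, 7/25) <- contains code 6/25
  'e': [1/5 + 2/5*1/5, 1/5 + 2/5*3/5) = [7/25, 11/25)
  'a': [1/5 + 2/5*3/5, 1/5 + 2/5*1/1) = [11/25, 3/5)
  emit 'b', narrow to [1/5, 7/25)

Answer: symbol=e low=1/5 high=3/5
symbol=b low=1/5 high=7/25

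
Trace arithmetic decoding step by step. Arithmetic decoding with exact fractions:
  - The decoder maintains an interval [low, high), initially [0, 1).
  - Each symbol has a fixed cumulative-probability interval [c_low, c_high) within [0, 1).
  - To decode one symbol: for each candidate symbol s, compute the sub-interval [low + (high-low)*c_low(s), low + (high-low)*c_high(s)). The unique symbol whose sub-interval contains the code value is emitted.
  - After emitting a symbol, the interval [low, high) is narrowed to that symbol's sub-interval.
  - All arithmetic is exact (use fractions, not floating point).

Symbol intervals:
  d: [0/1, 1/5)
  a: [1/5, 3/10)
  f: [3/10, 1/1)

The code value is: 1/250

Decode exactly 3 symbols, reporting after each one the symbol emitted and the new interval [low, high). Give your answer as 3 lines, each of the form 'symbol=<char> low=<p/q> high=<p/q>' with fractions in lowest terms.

Answer: symbol=d low=0/1 high=1/5
symbol=d low=0/1 high=1/25
symbol=d low=0/1 high=1/125

Derivation:
Step 1: interval [0/1, 1/1), width = 1/1 - 0/1 = 1/1
  'd': [0/1 + 1/1*0/1, 0/1 + 1/1*1/5) = [0/1, 1/5) <- contains code 1/250
  'a': [0/1 + 1/1*1/5, 0/1 + 1/1*3/10) = [1/5, 3/10)
  'f': [0/1 + 1/1*3/10, 0/1 + 1/1*1/1) = [3/10, 1/1)
  emit 'd', narrow to [0/1, 1/5)
Step 2: interval [0/1, 1/5), width = 1/5 - 0/1 = 1/5
  'd': [0/1 + 1/5*0/1, 0/1 + 1/5*1/5) = [0/1, 1/25) <- contains code 1/250
  'a': [0/1 + 1/5*1/5, 0/1 + 1/5*3/10) = [1/25, 3/50)
  'f': [0/1 + 1/5*3/10, 0/1 + 1/5*1/1) = [3/50, 1/5)
  emit 'd', narrow to [0/1, 1/25)
Step 3: interval [0/1, 1/25), width = 1/25 - 0/1 = 1/25
  'd': [0/1 + 1/25*0/1, 0/1 + 1/25*1/5) = [0/1, 1/125) <- contains code 1/250
  'a': [0/1 + 1/25*1/5, 0/1 + 1/25*3/10) = [1/125, 3/250)
  'f': [0/1 + 1/25*3/10, 0/1 + 1/25*1/1) = [3/250, 1/25)
  emit 'd', narrow to [0/1, 1/125)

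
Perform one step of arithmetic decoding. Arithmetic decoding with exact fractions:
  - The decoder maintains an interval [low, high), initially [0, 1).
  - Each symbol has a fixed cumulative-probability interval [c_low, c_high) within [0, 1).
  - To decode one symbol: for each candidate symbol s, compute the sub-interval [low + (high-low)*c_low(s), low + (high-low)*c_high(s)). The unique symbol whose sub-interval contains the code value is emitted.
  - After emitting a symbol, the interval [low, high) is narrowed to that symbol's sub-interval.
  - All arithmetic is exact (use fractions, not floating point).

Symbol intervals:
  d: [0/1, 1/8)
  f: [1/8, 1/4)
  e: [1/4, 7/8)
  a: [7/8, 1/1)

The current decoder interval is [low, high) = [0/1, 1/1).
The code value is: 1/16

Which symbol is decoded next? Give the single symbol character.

Answer: d

Derivation:
Interval width = high − low = 1/1 − 0/1 = 1/1
Scaled code = (code − low) / width = (1/16 − 0/1) / 1/1 = 1/16
  d: [0/1, 1/8) ← scaled code falls here ✓
  f: [1/8, 1/4) 
  e: [1/4, 7/8) 
  a: [7/8, 1/1) 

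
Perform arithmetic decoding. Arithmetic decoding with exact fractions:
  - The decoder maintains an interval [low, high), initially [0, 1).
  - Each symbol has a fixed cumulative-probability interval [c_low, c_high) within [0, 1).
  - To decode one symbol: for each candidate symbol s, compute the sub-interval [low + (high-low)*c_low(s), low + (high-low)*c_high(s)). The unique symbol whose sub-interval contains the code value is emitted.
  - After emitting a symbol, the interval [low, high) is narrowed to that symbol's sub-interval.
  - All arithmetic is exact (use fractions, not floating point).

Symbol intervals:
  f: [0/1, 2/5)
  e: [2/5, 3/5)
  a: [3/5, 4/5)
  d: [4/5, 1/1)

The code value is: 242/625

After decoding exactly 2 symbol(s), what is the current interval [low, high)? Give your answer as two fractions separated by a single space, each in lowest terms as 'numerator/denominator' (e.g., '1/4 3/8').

Answer: 8/25 2/5

Derivation:
Step 1: interval [0/1, 1/1), width = 1/1 - 0/1 = 1/1
  'f': [0/1 + 1/1*0/1, 0/1 + 1/1*2/5) = [0/1, 2/5) <- contains code 242/625
  'e': [0/1 + 1/1*2/5, 0/1 + 1/1*3/5) = [2/5, 3/5)
  'a': [0/1 + 1/1*3/5, 0/1 + 1/1*4/5) = [3/5, 4/5)
  'd': [0/1 + 1/1*4/5, 0/1 + 1/1*1/1) = [4/5, 1/1)
  emit 'f', narrow to [0/1, 2/5)
Step 2: interval [0/1, 2/5), width = 2/5 - 0/1 = 2/5
  'f': [0/1 + 2/5*0/1, 0/1 + 2/5*2/5) = [0/1, 4/25)
  'e': [0/1 + 2/5*2/5, 0/1 + 2/5*3/5) = [4/25, 6/25)
  'a': [0/1 + 2/5*3/5, 0/1 + 2/5*4/5) = [6/25, 8/25)
  'd': [0/1 + 2/5*4/5, 0/1 + 2/5*1/1) = [8/25, 2/5) <- contains code 242/625
  emit 'd', narrow to [8/25, 2/5)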